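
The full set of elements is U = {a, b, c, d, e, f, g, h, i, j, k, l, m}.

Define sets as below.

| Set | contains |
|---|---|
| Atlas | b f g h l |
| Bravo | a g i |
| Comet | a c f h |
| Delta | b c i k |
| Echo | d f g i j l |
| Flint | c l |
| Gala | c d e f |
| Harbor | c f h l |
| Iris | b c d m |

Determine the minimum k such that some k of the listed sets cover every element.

5

Comet and Delta and Echo and Gala and Iris together: Comet ∪ Delta ∪ Echo ∪ Gala ∪ Iris = {a, b, c, d, e, f, g, h, i, j, k, l, m} — every element is covered.
No 4 of the 9 sets cover everything (all 126 combinations miss at least one element), so 5 is optimal.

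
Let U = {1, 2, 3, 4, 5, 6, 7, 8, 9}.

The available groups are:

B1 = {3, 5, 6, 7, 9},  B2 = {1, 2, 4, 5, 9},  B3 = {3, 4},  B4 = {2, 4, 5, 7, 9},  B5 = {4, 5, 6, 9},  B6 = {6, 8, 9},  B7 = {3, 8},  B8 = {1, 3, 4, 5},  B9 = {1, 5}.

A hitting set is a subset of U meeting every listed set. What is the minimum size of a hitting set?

3

H = {4, 5, 8} meets every group (each contains at least one member of H), and |H| = 3.
The groups B3, B6, B9 are pairwise disjoint, so any hitting set needs a separate item for each — at least 3. Hence 3 is optimal.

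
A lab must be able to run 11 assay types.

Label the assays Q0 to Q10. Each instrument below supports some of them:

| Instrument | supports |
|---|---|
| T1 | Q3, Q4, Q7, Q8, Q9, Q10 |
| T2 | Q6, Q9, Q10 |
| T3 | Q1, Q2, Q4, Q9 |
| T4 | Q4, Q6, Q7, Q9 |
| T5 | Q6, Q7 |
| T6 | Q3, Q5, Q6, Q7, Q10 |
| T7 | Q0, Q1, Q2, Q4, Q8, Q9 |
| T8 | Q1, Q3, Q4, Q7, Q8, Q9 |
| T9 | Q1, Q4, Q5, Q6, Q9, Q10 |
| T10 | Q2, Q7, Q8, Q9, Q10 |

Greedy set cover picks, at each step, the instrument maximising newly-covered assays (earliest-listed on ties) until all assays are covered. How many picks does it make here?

Greedy: pick T1 (covers 6 new) → pick T7 (covers 3 new) → pick T6 (covers 2 new). Total picks: 3.
(The true minimum cover uses only 2 instruments, so greedy is not optimal here.)

3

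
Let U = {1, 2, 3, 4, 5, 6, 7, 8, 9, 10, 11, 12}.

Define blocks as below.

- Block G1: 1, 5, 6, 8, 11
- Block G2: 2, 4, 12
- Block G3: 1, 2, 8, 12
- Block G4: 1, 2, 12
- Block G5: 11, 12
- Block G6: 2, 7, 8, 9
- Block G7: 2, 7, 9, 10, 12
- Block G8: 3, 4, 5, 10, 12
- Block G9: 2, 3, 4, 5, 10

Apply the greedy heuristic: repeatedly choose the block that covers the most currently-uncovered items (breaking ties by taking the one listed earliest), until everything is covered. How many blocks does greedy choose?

3

Greedy: pick G1 (covers 5 new) → pick G7 (covers 5 new) → pick G8 (covers 2 new). Total picks: 3.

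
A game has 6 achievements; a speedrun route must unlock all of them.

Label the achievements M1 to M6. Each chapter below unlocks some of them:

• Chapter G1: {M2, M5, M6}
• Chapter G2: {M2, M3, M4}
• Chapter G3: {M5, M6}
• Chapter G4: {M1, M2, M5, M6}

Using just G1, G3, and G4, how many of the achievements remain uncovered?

Union of G1, G3, G4 = {M1, M2, M5, M6}.
Not covered: M3, M4 — 2 achievements.

2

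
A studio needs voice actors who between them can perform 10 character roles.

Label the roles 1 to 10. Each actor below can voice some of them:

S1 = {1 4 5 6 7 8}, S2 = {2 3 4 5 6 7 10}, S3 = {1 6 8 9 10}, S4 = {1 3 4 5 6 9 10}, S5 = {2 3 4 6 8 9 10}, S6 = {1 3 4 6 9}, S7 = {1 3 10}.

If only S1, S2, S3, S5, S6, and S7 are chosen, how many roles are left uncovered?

0

Union of S1, S2, S3, S5, S6, S7 = {1, 2, 3, 4, 5, 6, 7, 8, 9, 10} — that's every role, so 0 are uncovered.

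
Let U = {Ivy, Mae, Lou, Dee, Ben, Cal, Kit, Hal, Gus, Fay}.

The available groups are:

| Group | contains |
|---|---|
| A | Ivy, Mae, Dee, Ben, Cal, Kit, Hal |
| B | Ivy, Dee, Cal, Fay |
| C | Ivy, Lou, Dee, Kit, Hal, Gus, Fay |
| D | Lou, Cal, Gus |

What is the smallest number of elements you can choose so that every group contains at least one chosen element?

2

The 2 elements {Cal, Hal} hit every group.
No single element lies in every group, so at least 2 are needed and 2 is optimal.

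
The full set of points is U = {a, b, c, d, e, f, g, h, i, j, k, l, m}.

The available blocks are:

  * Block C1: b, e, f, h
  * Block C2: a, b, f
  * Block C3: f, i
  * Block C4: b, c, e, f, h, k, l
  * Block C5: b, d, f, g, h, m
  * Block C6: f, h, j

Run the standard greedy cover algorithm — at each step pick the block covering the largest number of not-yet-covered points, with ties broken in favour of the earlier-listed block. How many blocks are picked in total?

Greedy: pick C4 (covers 7 new) → pick C5 (covers 3 new) → pick C2 (covers 1 new) → pick C3 (covers 1 new) → pick C6 (covers 1 new). Total picks: 5.

5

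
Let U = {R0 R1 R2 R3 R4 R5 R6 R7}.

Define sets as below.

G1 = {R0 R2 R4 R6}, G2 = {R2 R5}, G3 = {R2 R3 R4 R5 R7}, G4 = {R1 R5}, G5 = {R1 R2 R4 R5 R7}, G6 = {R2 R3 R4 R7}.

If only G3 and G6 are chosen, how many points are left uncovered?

3

Union of G3, G6 = {R2, R3, R4, R5, R7}.
Not covered: R0, R1, R6 — 3 points.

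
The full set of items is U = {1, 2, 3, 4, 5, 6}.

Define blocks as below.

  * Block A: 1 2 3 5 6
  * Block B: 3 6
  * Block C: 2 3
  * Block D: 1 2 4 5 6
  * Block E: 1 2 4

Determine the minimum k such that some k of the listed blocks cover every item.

A and E together: A ∪ E = {1, 2, 3, 4, 5, 6} — every item is covered.
No single block has all 6 items (the largest, A, has 5), so 2 is optimal.

2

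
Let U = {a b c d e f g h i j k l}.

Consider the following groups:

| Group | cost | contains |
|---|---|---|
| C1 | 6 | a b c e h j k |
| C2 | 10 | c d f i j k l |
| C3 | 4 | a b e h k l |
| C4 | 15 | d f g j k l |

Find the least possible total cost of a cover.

29

C2, C3, C4 together cover every item (C2 ∪ C3 ∪ C4 = {a, b, c, d, e, f, g, h, i, j, k, l}); total cost 10 + 4 + 15 = 29.
No covering selection has total cost below 29.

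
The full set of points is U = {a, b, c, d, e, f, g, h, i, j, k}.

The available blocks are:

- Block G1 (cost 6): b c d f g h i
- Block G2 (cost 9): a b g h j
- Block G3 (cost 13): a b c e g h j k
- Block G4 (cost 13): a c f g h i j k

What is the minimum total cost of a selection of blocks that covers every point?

G1, G3 together cover every point (G1 ∪ G3 = {a, b, c, d, e, f, g, h, i, j, k}); total cost 6 + 13 = 19.
No covering selection has total cost below 19.

19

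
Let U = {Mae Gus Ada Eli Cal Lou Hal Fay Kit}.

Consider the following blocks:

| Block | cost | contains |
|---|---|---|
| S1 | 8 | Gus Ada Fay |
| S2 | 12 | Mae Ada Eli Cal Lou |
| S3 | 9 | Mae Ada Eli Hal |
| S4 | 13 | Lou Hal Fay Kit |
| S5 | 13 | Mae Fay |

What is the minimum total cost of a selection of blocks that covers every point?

33

S1, S2, S4 together cover every point (S1 ∪ S2 ∪ S4 = {Mae, Gus, Ada, Eli, Cal, Lou, Hal, Fay, Kit}); total cost 8 + 12 + 13 = 33.
The greedy pick S3, S1, S2, S4 costs 42; no covering selection beats 33.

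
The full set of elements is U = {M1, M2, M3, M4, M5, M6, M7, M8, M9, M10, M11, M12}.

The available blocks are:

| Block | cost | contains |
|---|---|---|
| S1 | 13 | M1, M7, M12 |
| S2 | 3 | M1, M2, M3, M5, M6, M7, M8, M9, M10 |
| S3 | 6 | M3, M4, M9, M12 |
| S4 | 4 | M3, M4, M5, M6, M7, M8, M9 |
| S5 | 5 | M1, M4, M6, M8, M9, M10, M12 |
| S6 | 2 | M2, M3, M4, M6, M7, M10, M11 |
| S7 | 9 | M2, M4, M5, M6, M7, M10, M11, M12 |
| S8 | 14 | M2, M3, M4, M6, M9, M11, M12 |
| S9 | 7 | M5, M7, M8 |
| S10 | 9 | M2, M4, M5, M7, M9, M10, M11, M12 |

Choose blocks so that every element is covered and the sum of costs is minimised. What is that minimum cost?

10

S2, S5, S6 together cover every element (S2 ∪ S5 ∪ S6 = {M1, M2, M3, M4, M5, M6, M7, M8, M9, M10, M11, M12}); total cost 3 + 5 + 2 = 10.
No covering selection has total cost below 10.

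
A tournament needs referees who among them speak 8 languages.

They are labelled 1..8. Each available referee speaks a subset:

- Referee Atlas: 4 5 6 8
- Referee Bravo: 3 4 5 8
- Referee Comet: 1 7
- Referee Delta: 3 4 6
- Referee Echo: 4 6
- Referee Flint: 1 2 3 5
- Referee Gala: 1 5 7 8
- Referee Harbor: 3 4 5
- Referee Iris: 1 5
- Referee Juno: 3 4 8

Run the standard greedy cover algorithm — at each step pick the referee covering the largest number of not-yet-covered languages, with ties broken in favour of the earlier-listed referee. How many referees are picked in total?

3

Greedy: pick Atlas (covers 4 new) → pick Flint (covers 3 new) → pick Comet (covers 1 new). Total picks: 3.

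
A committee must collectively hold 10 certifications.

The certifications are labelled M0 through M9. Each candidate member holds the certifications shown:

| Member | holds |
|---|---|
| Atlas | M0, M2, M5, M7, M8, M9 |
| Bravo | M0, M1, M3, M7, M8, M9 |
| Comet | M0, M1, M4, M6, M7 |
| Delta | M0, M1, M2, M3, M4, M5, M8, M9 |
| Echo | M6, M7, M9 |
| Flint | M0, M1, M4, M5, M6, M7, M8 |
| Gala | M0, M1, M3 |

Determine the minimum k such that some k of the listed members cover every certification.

2

Delta and Echo together: Delta ∪ Echo = {M0, M1, M2, M3, M4, M5, M6, M7, M8, M9} — every certification is covered.
No single member has all 10 certifications (the largest, Delta, has 8), so 2 is optimal.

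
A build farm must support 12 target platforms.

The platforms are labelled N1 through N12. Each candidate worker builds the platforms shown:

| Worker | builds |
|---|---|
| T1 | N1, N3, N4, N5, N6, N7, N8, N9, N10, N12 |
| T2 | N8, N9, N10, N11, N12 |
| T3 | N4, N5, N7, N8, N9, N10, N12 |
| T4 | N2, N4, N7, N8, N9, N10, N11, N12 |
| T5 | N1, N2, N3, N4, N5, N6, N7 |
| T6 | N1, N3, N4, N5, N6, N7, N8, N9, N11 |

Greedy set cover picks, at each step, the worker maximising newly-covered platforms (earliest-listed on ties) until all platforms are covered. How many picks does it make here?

2

Greedy: pick T1 (covers 10 new) → pick T4 (covers 2 new). Total picks: 2.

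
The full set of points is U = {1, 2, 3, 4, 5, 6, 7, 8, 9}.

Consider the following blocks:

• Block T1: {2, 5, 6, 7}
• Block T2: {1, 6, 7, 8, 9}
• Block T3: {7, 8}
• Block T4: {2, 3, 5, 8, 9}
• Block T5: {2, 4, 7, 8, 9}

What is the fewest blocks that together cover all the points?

3

T2 and T4 and T5 together: T2 ∪ T4 ∪ T5 = {1, 2, 3, 4, 5, 6, 7, 8, 9} — every point is covered.
Only T2 contains 1, so T2 is forced; the remaining 4 points need at least 2 more blocks (each remaining block adds at most 3) — so at least 3 blocks are needed, and 3 is optimal.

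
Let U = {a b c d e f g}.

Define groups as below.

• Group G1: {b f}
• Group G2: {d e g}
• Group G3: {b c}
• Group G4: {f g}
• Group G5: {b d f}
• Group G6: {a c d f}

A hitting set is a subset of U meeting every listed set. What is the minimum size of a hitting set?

H = {b, d, g} meets every group (each contains at least one member of H), and |H| = 3.
No choice of 2 points meets every group, so 3 is the minimum.

3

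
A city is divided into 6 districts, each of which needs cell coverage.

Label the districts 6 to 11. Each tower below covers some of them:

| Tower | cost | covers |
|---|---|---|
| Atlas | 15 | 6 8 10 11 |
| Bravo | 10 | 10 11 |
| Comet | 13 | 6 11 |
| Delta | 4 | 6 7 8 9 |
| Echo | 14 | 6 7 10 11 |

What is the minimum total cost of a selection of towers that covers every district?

Bravo, Delta together cover every district (Bravo ∪ Delta = {6, 7, 8, 9, 10, 11}); total cost 10 + 4 = 14.
No covering selection has total cost below 14.

14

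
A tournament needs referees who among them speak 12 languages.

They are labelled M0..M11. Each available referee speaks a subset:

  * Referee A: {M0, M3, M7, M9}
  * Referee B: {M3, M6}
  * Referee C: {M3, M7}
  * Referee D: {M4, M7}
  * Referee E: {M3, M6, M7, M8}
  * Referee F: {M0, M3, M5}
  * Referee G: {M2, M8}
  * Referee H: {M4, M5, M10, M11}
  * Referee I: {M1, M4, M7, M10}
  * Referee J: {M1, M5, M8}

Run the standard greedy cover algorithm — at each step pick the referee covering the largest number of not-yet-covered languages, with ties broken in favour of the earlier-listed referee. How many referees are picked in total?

5

Greedy: pick A (covers 4 new) → pick H (covers 4 new) → pick E (covers 2 new) → pick G (covers 1 new) → pick I (covers 1 new). Total picks: 5.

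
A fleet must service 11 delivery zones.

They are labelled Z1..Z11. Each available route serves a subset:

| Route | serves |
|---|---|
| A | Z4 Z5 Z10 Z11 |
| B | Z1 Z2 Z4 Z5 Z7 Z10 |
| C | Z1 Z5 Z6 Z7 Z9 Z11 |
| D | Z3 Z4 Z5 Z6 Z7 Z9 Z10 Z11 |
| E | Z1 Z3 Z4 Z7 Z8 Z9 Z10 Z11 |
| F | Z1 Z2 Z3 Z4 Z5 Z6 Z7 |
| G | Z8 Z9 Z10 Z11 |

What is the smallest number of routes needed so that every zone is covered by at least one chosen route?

F and G together: F ∪ G = {Z1, Z2, Z3, Z4, Z5, Z6, Z7, Z8, Z9, Z10, Z11} — every zone is covered.
No single route has all 11 zones (the largest, D, has 8), so 2 is optimal.

2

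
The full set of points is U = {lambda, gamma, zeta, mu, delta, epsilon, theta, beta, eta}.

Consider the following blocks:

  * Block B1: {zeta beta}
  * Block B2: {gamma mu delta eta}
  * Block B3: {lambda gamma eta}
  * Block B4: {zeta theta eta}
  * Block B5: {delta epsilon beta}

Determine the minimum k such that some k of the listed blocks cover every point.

B2 and B3 and B4 and B5 together: B2 ∪ B3 ∪ B4 ∪ B5 = {lambda, gamma, zeta, mu, delta, epsilon, theta, beta, eta} — every point is covered.
Only B2 contains mu, so B2 is forced; the remaining 5 points need at least 3 more blocks (each remaining block adds at most 2) — so at least 4 blocks are needed, and 4 is optimal.

4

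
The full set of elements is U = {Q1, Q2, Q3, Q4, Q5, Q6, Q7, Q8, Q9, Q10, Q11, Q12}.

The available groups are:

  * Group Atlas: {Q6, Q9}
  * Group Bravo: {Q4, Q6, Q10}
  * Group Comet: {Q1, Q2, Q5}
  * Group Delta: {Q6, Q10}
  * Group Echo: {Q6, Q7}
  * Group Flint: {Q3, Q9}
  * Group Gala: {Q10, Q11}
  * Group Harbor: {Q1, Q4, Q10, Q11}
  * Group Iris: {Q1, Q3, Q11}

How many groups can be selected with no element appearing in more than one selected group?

Comet, Echo, Flint, Gala are pairwise disjoint (Comet={Q1,Q2,Q5}; Echo={Q6,Q7}; Flint={Q3,Q9}; Gala={Q10,Q11}).
Every remaining group overlaps one of these, and no 5 of the listed groups are pairwise disjoint, so 4 is the maximum.

4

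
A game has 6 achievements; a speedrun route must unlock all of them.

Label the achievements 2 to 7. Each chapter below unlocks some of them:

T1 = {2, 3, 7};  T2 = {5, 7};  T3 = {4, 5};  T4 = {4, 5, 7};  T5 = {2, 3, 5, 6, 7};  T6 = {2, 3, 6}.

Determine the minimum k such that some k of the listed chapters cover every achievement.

2

T4 and T6 together: T4 ∪ T6 = {2, 3, 4, 5, 6, 7} — every achievement is covered.
No single chapter has all 6 achievements (the largest, T5, has 5), so 2 is optimal.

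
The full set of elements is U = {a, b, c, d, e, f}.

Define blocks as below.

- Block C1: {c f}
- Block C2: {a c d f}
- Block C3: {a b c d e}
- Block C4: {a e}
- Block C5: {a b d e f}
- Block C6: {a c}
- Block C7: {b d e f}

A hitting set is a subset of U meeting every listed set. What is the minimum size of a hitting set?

The 2 elements {a, f} hit every block.
The blocks C6, C7 are pairwise disjoint, so any hitting set needs a separate element for each — at least 2. Hence 2 is optimal.

2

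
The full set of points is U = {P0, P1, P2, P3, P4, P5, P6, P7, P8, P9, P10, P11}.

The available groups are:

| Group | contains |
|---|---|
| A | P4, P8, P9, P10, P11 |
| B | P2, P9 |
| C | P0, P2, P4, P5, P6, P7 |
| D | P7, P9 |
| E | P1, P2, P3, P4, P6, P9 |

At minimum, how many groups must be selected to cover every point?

Take {A, C, E}. Their union is {P0, P1, P2, P3, P4, P5, P6, P7, P8, P9, P10, P11}, which is all 12 points.
Only C contains P0, so C is forced; the remaining 6 points need at least 2 more groups (each remaining group adds at most 4) — so at least 3 groups are needed, and 3 is optimal.

3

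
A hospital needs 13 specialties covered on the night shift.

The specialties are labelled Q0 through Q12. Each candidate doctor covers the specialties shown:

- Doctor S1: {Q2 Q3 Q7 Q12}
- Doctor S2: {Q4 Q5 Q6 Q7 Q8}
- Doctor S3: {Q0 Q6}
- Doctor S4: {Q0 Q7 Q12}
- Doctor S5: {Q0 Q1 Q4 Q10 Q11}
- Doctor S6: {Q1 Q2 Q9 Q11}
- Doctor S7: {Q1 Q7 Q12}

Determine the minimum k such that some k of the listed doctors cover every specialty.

4

Take {S1, S2, S5, S6}. Their union is {Q0, Q1, Q2, Q3, Q4, Q5, Q6, Q7, Q8, Q9, Q10, Q11, Q12}, which is all 13 specialties.
No 3 of the 7 doctors cover everything (all 35 combinations miss at least one specialty), so 4 is optimal.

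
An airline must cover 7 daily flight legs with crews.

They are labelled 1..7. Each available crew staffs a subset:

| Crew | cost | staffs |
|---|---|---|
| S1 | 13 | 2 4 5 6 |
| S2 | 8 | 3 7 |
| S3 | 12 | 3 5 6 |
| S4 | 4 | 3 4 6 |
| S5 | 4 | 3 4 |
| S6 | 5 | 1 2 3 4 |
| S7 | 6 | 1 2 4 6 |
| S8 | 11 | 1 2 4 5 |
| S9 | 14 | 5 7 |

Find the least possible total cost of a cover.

23

S2, S4, S8 together cover every leg (S2 ∪ S4 ∪ S8 = {1, 2, 3, 4, 5, 6, 7}); total cost 8 + 4 + 11 = 23.
No covering selection has total cost below 23.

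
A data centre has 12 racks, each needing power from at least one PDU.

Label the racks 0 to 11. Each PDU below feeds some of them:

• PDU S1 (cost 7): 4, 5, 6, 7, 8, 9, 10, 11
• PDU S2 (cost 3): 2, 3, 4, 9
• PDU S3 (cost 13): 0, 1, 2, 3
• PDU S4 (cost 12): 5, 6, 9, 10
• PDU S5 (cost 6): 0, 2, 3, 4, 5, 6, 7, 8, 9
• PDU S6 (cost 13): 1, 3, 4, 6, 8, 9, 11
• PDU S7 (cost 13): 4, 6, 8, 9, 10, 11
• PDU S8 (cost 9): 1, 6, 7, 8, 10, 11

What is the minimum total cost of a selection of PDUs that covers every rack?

S5, S8 together cover every rack (S5 ∪ S8 = {0, 1, 2, 3, 4, 5, 6, 7, 8, 9, 10, 11}); total cost 6 + 9 = 15.
No covering selection has total cost below 15.

15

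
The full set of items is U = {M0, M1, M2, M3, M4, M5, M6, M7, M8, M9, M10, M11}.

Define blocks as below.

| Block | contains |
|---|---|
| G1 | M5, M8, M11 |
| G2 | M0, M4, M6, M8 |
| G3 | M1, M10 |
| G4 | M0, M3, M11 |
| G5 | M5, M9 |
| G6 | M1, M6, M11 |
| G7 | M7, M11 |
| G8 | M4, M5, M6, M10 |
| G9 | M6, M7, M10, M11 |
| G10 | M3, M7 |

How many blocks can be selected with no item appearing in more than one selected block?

G2, G3, G5, G7 are pairwise disjoint (G2={M0,M4,M6,M8}; G3={M1,M10}; G5={M5,M9}; G7={M7,M11}).
Every remaining block overlaps one of these, and no 5 of the listed blocks are pairwise disjoint, so 4 is the maximum.

4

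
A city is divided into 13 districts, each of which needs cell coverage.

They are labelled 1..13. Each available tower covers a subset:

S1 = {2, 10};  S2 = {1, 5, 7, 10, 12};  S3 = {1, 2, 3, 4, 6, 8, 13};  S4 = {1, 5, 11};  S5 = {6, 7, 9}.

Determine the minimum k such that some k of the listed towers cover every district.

4

S2 and S3 and S4 and S5 together: S2 ∪ S3 ∪ S4 ∪ S5 = {1, 2, 3, 4, 5, 6, 7, 8, 9, 10, 11, 12, 13} — every district is covered.
No 3 of the 5 towers cover everything (all 10 combinations miss at least one district), so 4 is optimal.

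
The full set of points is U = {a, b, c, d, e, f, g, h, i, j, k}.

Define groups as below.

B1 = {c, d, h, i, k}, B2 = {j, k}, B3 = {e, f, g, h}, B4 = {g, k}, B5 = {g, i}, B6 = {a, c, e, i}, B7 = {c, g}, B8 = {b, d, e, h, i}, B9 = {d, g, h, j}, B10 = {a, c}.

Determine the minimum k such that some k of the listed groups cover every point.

B2 and B3 and B6 and B8 together: B2 ∪ B3 ∪ B6 ∪ B8 = {a, b, c, d, e, f, g, h, i, j, k} — every point is covered.
Only B8 contains b, so B8 is forced; the remaining 6 points need at least 3 more groups (each remaining group adds at most 2) — so at least 4 groups are needed, and 4 is optimal.

4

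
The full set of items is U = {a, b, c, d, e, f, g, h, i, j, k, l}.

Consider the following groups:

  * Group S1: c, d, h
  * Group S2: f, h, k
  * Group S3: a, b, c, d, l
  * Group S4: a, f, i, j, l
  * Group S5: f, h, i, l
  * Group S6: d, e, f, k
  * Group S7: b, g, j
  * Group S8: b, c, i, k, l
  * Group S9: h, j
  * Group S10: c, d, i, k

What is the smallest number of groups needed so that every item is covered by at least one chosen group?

S1, S4, S6, and S7 cover everything between them: the union {a, b, c, d, e, f, g, h, i, j, k, l} is all of U.
Only S7 contains g, so S7 is forced; the remaining 9 items need at least 3 more groups (each remaining group adds at most 4) — so at least 4 groups are needed, and 4 is optimal.

4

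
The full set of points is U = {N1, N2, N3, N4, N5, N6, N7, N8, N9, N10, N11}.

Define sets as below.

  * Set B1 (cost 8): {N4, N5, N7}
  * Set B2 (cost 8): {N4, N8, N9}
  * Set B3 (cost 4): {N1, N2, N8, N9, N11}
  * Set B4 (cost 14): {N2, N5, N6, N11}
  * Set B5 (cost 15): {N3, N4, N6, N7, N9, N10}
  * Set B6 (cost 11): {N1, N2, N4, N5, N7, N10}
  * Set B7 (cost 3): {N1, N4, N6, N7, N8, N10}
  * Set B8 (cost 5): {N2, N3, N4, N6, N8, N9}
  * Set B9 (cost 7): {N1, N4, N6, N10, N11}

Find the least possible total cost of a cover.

B1, B3, B7, B8 together cover every point (B1 ∪ B3 ∪ B7 ∪ B8 = {N1, N2, N3, N4, N5, N6, N7, N8, N9, N10, N11}); total cost 8 + 4 + 3 + 5 = 20.
No covering selection has total cost below 20.

20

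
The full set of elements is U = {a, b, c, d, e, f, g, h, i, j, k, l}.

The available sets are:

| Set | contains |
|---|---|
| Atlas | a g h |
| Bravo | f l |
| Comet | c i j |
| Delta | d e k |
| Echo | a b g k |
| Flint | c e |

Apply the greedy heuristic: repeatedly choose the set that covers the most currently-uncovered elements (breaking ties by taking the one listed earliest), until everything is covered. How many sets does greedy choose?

5

Greedy: pick Echo (covers 4 new) → pick Comet (covers 3 new) → pick Bravo (covers 2 new) → pick Delta (covers 2 new) → pick Atlas (covers 1 new). Total picks: 5.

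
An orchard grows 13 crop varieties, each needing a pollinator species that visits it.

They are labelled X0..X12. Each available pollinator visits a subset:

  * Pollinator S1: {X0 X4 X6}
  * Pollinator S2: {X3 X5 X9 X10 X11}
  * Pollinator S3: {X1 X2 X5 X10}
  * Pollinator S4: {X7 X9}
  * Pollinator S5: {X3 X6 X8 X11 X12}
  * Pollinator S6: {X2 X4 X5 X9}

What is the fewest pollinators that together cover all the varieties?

4

Take {S1, S3, S4, S5}. Their union is {X0, X1, X2, X3, X4, X5, X6, X7, X8, X9, X10, X11, X12}, which is all 13 varieties.
Only S4 contains X7, so S4 is forced; the remaining 11 varieties need at least 3 more pollinators (each remaining pollinator adds at most 5) — so at least 4 pollinators are needed, and 4 is optimal.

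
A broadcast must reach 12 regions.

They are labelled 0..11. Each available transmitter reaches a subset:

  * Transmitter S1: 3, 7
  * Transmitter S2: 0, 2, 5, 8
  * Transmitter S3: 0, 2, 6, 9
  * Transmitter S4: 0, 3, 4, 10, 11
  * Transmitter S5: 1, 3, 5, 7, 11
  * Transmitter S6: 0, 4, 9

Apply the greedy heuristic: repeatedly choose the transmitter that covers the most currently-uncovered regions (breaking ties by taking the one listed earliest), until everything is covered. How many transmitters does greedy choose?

Greedy: pick S4 (covers 5 new) → pick S2 (covers 3 new) → pick S3 (covers 2 new) → pick S5 (covers 2 new). Total picks: 4.

4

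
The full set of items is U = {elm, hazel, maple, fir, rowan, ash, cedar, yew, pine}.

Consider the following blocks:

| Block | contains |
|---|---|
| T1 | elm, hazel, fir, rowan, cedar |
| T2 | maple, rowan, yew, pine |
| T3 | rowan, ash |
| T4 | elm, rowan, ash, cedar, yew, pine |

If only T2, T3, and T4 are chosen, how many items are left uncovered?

2

Union of T2, T3, T4 = {elm, maple, rowan, ash, cedar, yew, pine}.
Not covered: hazel, fir — 2 items.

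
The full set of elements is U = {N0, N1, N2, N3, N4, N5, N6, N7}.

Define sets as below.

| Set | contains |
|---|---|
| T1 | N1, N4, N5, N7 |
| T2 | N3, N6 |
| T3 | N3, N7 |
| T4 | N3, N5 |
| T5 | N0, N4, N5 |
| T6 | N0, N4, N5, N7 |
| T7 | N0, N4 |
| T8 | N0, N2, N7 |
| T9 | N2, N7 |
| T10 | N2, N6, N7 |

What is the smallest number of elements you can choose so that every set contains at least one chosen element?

3

H = {N0, N3, N7} meets every set (each contains at least one member of H), and |H| = 3.
The sets T4, T7, T9 are pairwise disjoint, so any hitting set needs a separate element for each — at least 3. Hence 3 is optimal.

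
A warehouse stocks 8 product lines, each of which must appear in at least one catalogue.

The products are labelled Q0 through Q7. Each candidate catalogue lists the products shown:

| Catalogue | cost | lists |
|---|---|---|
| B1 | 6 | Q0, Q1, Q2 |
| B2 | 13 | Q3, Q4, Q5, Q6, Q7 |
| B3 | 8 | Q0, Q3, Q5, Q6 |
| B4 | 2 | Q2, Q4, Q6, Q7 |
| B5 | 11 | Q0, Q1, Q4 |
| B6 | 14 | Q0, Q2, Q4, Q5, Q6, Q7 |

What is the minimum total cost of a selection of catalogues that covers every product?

16

B1, B3, B4 together cover every product (B1 ∪ B3 ∪ B4 = {Q0, Q1, Q2, Q3, Q4, Q5, Q6, Q7}); total cost 6 + 8 + 2 = 16.
No covering selection has total cost below 16.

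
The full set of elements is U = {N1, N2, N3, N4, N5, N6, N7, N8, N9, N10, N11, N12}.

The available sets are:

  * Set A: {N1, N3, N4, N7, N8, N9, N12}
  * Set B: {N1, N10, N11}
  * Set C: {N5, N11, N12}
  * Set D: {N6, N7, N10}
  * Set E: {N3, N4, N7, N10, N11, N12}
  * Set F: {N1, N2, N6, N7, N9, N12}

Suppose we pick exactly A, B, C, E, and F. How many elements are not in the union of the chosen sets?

Union of A, B, C, E, F = {N1, N2, N3, N4, N5, N6, N7, N8, N9, N10, N11, N12} — that's every element, so 0 are uncovered.

0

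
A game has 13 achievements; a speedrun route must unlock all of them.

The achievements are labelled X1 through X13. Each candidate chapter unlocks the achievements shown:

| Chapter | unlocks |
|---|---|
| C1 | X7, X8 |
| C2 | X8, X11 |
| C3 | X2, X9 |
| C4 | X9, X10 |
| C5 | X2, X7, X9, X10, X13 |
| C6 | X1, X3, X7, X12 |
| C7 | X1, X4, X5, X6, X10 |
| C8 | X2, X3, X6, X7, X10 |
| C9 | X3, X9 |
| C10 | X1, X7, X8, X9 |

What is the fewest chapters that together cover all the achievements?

4

C2 and C5 and C6 and C7 together: C2 ∪ C5 ∪ C6 ∪ C7 = {X1, X2, X3, X4, X5, X6, X7, X8, X9, X10, X11, X12, X13} — every achievement is covered.
Only C2 contains X11, so C2 is forced; the remaining 11 achievements need at least 3 more chapters (each remaining chapter adds at most 5) — so at least 4 chapters are needed, and 4 is optimal.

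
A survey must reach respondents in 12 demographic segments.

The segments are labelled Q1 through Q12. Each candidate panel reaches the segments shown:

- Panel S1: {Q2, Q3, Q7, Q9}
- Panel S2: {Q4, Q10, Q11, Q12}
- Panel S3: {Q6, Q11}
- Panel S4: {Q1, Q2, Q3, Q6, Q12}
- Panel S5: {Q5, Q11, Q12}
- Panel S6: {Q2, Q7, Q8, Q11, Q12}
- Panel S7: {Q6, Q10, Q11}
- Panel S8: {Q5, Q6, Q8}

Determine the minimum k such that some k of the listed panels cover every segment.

S1 and S2 and S4 and S8 together: S1 ∪ S2 ∪ S4 ∪ S8 = {Q1, Q2, Q3, Q4, Q5, Q6, Q7, Q8, Q9, Q10, Q11, Q12} — every segment is covered.
Only S4 contains Q1, so S4 is forced; the remaining 7 segments need at least 3 more panels (each remaining panel adds at most 3) — so at least 4 panels are needed, and 4 is optimal.

4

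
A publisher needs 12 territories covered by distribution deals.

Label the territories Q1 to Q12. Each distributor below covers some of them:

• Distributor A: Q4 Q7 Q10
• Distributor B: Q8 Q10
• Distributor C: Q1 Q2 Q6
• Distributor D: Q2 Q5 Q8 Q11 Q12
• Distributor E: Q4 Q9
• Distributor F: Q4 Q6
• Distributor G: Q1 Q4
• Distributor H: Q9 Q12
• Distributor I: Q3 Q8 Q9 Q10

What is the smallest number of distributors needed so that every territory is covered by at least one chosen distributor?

Take {A, C, D, I}. Their union is {Q1, Q2, Q3, Q4, Q5, Q6, Q7, Q8, Q9, Q10, Q11, Q12}, which is all 12 territories.
Only D contains Q5, so D is forced; the remaining 7 territories need at least 3 more distributors (each remaining distributor adds at most 3) — so at least 4 distributors are needed, and 4 is optimal.

4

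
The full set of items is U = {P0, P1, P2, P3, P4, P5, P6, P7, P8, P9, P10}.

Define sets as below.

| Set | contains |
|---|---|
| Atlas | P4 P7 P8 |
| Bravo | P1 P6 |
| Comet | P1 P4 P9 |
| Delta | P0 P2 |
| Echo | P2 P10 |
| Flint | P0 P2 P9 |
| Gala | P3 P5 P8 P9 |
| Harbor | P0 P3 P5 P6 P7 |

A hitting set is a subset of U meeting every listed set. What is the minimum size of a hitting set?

H = {P1, P2, P3, P4} meets every set (each contains at least one member of H), and |H| = 4.
No choice of 3 items meets every set, so 4 is the minimum.

4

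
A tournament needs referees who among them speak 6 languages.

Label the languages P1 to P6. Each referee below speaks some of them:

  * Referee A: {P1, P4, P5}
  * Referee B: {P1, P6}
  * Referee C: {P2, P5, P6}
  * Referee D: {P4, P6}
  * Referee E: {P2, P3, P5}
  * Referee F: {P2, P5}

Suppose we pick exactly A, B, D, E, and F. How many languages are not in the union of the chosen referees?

Union of A, B, D, E, F = {P1, P2, P3, P4, P5, P6} — that's every language, so 0 are uncovered.

0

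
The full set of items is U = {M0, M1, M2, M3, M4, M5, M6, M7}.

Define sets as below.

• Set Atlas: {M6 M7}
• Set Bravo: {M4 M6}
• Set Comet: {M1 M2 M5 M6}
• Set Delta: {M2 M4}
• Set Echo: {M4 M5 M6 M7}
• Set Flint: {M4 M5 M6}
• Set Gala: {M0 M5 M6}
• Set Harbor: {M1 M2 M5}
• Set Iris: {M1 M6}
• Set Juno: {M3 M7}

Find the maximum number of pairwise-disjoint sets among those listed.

3

Bravo, Harbor, Juno are pairwise disjoint (Bravo={M4,M6}; Harbor={M1,M2,M5}; Juno={M3,M7}).
Every remaining set overlaps one of these, and no 4 of the listed sets are pairwise disjoint, so 3 is the maximum.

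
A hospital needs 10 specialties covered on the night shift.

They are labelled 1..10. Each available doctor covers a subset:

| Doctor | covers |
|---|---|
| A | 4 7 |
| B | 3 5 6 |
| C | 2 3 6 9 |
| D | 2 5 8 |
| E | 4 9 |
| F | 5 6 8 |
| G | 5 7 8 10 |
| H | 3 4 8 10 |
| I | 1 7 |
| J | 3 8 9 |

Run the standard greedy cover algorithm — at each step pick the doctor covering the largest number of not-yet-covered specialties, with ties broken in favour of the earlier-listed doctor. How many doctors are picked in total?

4

Greedy: pick C (covers 4 new) → pick G (covers 4 new) → pick A (covers 1 new) → pick I (covers 1 new). Total picks: 4.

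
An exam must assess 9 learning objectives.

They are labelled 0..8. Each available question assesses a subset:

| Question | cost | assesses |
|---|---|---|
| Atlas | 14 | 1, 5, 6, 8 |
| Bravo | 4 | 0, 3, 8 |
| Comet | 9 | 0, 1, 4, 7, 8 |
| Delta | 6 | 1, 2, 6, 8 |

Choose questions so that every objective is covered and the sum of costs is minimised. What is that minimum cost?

Atlas, Bravo, Comet, Delta together cover every objective (Atlas ∪ Bravo ∪ Comet ∪ Delta = {0, 1, 2, 3, 4, 5, 6, 7, 8}); total cost 14 + 4 + 9 + 6 = 33.
No covering selection has total cost below 33.

33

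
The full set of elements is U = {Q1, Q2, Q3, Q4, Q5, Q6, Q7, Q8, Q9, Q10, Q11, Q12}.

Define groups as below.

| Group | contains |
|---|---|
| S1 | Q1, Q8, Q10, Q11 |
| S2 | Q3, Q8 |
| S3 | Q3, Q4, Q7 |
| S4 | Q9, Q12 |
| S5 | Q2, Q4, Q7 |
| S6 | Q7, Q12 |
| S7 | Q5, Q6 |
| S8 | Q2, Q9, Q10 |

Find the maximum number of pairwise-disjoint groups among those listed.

4

S2, S4, S5, S7 are pairwise disjoint (S2={Q3,Q8}; S4={Q9,Q12}; S5={Q2,Q4,Q7}; S7={Q5,Q6}).
Every remaining group overlaps one of these, and no 5 of the listed groups are pairwise disjoint, so 4 is the maximum.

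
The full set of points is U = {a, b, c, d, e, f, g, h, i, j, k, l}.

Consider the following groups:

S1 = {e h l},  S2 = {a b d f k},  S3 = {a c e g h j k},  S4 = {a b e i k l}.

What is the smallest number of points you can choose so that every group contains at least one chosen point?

The 2 points {a, l} hit every group.
The groups S1, S2 are pairwise disjoint, so any hitting set needs a separate point for each — at least 2. Hence 2 is optimal.

2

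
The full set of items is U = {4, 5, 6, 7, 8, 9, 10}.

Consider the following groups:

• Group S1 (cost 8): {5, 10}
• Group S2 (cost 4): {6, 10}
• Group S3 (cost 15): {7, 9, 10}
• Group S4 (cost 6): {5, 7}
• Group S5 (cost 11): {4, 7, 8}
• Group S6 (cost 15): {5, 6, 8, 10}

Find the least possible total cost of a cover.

36

S2, S3, S4, S5 together cover every item (S2 ∪ S3 ∪ S4 ∪ S5 = {4, 5, 6, 7, 8, 9, 10}); total cost 4 + 15 + 6 + 11 = 36.
No covering selection has total cost below 36.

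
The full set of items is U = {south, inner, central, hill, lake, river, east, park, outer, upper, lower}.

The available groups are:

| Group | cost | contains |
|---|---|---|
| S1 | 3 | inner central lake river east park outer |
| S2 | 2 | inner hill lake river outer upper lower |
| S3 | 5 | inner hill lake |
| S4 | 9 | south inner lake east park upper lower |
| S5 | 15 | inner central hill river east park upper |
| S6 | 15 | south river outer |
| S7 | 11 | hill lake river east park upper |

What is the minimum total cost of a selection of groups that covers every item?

14

S1, S2, S4 together cover every item (S1 ∪ S2 ∪ S4 = {south, inner, central, hill, lake, river, east, park, outer, upper, lower}); total cost 3 + 2 + 9 = 14.
No covering selection has total cost below 14.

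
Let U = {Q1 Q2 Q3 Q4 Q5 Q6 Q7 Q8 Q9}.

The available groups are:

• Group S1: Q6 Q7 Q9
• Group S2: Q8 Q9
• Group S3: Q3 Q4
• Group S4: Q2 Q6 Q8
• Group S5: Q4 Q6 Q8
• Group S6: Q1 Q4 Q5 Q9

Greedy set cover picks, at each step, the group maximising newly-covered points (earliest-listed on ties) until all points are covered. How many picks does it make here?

4

Greedy: pick S6 (covers 4 new) → pick S4 (covers 3 new) → pick S1 (covers 1 new) → pick S3 (covers 1 new). Total picks: 4.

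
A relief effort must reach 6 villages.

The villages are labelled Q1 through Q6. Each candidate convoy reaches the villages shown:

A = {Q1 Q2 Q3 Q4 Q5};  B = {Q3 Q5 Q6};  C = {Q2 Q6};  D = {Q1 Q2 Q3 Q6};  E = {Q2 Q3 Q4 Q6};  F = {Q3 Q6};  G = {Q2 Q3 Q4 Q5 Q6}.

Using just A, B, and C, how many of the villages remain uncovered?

0

Union of A, B, C = {Q1, Q2, Q3, Q4, Q5, Q6} — that's every village, so 0 are uncovered.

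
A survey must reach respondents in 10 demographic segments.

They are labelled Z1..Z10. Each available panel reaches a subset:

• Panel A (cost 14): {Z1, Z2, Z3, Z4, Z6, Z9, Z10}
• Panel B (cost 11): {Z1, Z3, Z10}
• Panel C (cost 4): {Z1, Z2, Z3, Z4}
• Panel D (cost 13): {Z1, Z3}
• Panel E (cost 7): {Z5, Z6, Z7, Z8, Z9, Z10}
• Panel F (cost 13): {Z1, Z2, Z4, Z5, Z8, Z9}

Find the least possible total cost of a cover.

C, E together cover every segment (C ∪ E = {Z1, Z2, Z3, Z4, Z5, Z6, Z7, Z8, Z9, Z10}); total cost 4 + 7 = 11.
No covering selection has total cost below 11.

11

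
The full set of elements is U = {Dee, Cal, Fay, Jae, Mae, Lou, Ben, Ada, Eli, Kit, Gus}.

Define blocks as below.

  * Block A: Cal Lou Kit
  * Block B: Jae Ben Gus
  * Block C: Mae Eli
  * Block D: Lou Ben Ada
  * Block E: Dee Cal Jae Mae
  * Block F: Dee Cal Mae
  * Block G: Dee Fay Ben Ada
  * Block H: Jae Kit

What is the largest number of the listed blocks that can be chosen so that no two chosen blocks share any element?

3

C, D, H are pairwise disjoint (C={Mae,Eli}; D={Lou,Ben,Ada}; H={Jae,Kit}).
Every remaining block overlaps one of these, and no 4 of the listed blocks are pairwise disjoint, so 3 is the maximum.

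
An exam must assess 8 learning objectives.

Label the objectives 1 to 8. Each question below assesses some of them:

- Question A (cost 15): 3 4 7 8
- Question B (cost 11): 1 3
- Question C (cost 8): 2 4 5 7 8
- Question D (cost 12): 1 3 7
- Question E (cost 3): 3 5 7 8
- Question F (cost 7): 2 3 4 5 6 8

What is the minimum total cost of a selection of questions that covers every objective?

D, F together cover every objective (D ∪ F = {1, 2, 3, 4, 5, 6, 7, 8}); total cost 12 + 7 = 19.
The greedy pick E, F, B costs 21; no covering selection beats 19.

19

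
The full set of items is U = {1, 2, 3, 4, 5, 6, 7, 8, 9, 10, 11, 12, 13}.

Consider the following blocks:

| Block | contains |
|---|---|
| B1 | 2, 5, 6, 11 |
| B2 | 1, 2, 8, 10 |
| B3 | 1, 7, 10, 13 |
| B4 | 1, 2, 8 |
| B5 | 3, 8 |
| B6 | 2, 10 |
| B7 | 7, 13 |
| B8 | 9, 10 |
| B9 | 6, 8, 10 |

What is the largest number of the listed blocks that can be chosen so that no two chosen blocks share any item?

4

B1, B5, B7, B8 are pairwise disjoint (B1={2,5,6,11}; B5={3,8}; B7={7,13}; B8={9,10}).
Every remaining block overlaps one of these, and no 5 of the listed blocks are pairwise disjoint, so 4 is the maximum.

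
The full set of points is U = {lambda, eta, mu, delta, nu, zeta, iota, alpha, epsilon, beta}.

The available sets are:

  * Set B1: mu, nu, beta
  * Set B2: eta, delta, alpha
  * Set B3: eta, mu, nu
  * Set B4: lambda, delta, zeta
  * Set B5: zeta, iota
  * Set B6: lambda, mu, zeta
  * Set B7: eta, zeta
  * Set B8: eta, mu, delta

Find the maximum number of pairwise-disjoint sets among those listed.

3

B1, B2, B5 are pairwise disjoint (B1={mu,nu,beta}; B2={eta,delta,alpha}; B5={zeta,iota}).
Every remaining set overlaps one of these, and no 4 of the listed sets are pairwise disjoint, so 3 is the maximum.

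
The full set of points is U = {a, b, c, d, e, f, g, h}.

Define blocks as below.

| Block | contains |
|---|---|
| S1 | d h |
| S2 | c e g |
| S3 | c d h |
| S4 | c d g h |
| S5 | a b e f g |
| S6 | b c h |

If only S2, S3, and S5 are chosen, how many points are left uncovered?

Union of S2, S3, S5 = {a, b, c, d, e, f, g, h} — that's every point, so 0 are uncovered.

0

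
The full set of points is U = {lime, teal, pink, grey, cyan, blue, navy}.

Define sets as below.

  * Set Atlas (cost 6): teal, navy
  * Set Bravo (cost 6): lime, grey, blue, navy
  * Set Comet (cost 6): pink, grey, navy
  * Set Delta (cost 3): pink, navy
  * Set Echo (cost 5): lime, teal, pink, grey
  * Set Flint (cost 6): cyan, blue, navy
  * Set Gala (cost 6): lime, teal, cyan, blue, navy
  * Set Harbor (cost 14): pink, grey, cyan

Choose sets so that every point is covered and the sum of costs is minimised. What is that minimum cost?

11

Echo, Gala together cover every point (Echo ∪ Gala = {lime, teal, pink, grey, cyan, blue, navy}); total cost 5 + 6 = 11.
No covering selection has total cost below 11.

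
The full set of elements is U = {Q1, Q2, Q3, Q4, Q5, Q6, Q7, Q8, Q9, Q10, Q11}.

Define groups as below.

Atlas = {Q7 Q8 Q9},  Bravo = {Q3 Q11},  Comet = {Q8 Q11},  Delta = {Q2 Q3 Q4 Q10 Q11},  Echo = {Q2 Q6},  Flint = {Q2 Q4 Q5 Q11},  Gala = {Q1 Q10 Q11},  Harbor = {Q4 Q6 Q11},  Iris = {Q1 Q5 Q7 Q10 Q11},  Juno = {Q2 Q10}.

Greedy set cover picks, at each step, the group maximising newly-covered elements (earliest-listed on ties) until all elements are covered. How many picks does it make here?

Greedy: pick Delta (covers 5 new) → pick Atlas (covers 3 new) → pick Iris (covers 2 new) → pick Echo (covers 1 new). Total picks: 4.

4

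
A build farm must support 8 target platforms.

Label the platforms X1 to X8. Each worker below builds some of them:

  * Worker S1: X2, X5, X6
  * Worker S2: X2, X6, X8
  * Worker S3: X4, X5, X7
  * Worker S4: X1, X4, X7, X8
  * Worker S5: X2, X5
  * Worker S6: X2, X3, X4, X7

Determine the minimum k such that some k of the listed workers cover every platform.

3

S1 and S4 and S6 together: S1 ∪ S4 ∪ S6 = {X1, X2, X3, X4, X5, X6, X7, X8} — every platform is covered.
Only S4 contains X1, so S4 is forced; the remaining 4 platforms need at least 2 more workers (each remaining worker adds at most 3) — so at least 3 workers are needed, and 3 is optimal.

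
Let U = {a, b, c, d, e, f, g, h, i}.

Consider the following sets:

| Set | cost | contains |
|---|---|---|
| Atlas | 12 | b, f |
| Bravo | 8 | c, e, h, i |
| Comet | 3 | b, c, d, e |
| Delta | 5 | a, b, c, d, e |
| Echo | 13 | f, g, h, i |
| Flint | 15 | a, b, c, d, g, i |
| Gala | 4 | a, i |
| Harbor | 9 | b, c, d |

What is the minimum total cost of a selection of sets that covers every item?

Delta, Echo together cover every item (Delta ∪ Echo = {a, b, c, d, e, f, g, h, i}); total cost 5 + 13 = 18.
The greedy pick Comet, Gala, Echo costs 20; no covering selection beats 18.

18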